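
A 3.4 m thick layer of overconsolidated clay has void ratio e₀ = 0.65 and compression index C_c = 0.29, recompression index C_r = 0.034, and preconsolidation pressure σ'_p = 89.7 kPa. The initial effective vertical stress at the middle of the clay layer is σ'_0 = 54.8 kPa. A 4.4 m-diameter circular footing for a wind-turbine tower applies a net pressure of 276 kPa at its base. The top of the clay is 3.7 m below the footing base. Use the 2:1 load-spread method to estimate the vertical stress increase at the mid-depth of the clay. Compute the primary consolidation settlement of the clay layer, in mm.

S_c ≈ 69 mm

Mid-depth of clay below the footing base: z = 3.7 + 3.4/2 = 5.4 m.
Stress increase at mid-clay by the 2:1 spreading method:
Δσ ≈ qD²/(D+z)² = 276×4.4²/(4.4+5.4)² = 55.637 kPa
Final effective stress: σ'_f = 54.8 + 55.637 = 110.44 kPa.
σ'_f = 110.44 > σ'_p = 89.7 kPa, so the stress path crosses the preconsolidation pressure — recompression up to σ'_p, then virgin compression beyond:
S_c = H/(1+e₀)·[C_r·log₁₀(σ'_p/σ'_0) + C_c·log₁₀(σ'_f/σ'_p)]
    = 3.4/1.65 × [0.034×log₁₀(89.7/54.8) + 0.29×log₁₀(110.44/89.7)]
    = 2.0606 × [0.0072764 + 0.026197] = 0.06898 m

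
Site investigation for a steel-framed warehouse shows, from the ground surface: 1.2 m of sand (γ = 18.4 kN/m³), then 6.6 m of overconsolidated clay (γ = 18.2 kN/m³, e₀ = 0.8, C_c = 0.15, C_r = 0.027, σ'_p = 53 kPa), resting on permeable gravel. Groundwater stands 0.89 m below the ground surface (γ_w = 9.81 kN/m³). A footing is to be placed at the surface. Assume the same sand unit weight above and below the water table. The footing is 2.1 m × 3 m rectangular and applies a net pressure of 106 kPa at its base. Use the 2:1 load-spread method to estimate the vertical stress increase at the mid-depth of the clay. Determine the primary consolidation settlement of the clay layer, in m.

Mid-depth of clay below the ground surface: z = 1.2 + 6.6/2 = 4.5 m.
Total vertical stress at mid-clay: σ_v = 18.4×1.2 + 18.2×3.3 = 82.14 kPa.
Pore pressure: u = 9.81×(4.5 − 0.89) = 35.414 kPa.
Initial effective stress: σ'_0 = σ_v − u = 82.14 − 35.414 = 46.726 kPa.
Stress increase at mid-clay by the 2:1 spreading method:
Δσ = qBL/((B+z)(L+z)) = 106×2.1×3/((2.1+4.5)(3+4.5)) = 13.491 kPa
Final effective stress: σ'_f = 46.726 + 13.491 = 60.217 kPa.
σ'_f = 60.217 > σ'_p = 53 kPa, so the stress path crosses the preconsolidation pressure — recompression up to σ'_p, then virgin compression beyond:
S_c = H/(1+e₀)·[C_r·log₁₀(σ'_p/σ'_0) + C_c·log₁₀(σ'_f/σ'_p)]
    = 6.6/1.8 × [0.027×log₁₀(53/46.726) + 0.15×log₁₀(60.217/53)]
    = 3.6667 × [0.0014774 + 0.0083165] = 0.03591 m

S_c ≈ 0.0359 m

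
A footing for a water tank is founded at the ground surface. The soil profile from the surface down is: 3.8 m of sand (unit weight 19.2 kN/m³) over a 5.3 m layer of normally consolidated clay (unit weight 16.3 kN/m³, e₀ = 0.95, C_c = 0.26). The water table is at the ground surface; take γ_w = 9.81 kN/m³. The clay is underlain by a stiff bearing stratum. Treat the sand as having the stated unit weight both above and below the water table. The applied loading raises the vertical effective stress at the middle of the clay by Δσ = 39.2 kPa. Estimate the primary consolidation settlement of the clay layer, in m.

Mid-depth of clay below the ground surface: z = 3.8 + 5.3/2 = 6.45 m.
Total vertical stress at mid-clay: σ_v = 19.2×3.8 + 16.3×2.65 = 116.16 kPa.
Pore pressure: u = 9.81×(6.45 − 0) = 63.275 kPa.
Initial effective stress: σ'_0 = σ_v − u = 116.16 − 63.275 = 52.885 kPa.
Final effective stress: σ'_f = σ'_0 + Δσ = 52.885 + 39.2 = 92.085 kPa.
Normally consolidated clay, so the full stress increment lies on the virgin compression line:
S_c = C_c·H/(1+e₀)·log₁₀(σ'_f/σ'_0) = 0.26×5.3/(1+0.95)×log₁₀(92.085/52.885)
    = 0.70667 × 0.24086 = 0.1702 m

S_c ≈ 0.17 m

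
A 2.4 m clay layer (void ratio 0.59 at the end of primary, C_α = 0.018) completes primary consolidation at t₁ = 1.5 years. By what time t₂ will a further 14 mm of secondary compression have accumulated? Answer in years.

S_s = C_α·H/(1+e_p)·log₁₀(t₂/t₁) ⇒ log₁₀(t₂/t₁) = S_s·(1+e_p)/(C_α·H).
log₁₀(t₂/t₁) = 0.014 × (1+0.59) / (0.018×2.4) = 0.5153
t₂ = t₁ × 10^0.5153 = 1.5 × 3.276 = 4.913 years

t₂ ≈ 4.91 years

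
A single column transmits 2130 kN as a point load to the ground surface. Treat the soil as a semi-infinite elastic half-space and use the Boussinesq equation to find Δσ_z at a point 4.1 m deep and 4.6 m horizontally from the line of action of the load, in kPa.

Boussinesq vertical stress below a point load on an elastic half-space:
Δσ_z = 3P/(2πz²) · [1 + (r/z)²]^(−5/2)
r/z = 4.6/4.1 = 1.122; [1+(r/z)²]^(−5/2) = 0.13041.
Δσ_z = 3×2130/(2π×4.1²) × 0.13041 = 60.5 × 0.13041 = 7.89 kPa

Δσ_z ≈ 7.89 kPa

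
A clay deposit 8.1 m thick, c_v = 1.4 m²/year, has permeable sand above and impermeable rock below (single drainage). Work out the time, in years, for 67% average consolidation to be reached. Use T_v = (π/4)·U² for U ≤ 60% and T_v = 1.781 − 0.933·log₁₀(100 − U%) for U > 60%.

Drainage path length: H_d = H = 8.1 m (single drainage).
U > 60%: T_v = 1.781 − 0.933·log₁₀(100 − 67) = 0.36423.
t = T_v·H_d²/c_v = 0.36423×8.1²/1.4 = 17.07 years.

t ≈ 17.1 years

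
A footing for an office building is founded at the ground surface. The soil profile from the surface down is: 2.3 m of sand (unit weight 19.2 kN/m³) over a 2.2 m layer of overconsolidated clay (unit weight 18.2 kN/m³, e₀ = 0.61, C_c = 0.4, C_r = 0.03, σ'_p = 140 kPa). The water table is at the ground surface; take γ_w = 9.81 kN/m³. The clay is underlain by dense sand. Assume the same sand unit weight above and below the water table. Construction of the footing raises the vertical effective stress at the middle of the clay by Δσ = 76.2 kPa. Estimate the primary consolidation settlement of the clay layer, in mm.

S_c ≈ 22.2 mm

Mid-depth of clay below the ground surface: z = 2.3 + 2.2/2 = 3.4 m.
Total vertical stress at mid-clay: σ_v = 19.2×2.3 + 18.2×1.1 = 64.18 kPa.
Pore pressure: u = 9.81×(3.4 − 0) = 33.354 kPa.
Initial effective stress: σ'_0 = σ_v − u = 64.18 − 33.354 = 30.826 kPa.
Final effective stress: σ'_f = 30.826 + 76.2 = 107.03 kPa.
σ'_f = 107.03 ≤ σ'_p = 140 kPa, so the clay remains overconsolidated and only the recompression index applies:
S_c = C_r·H/(1+e₀)·log₁₀(σ'_f/σ'_0) = 0.03×2.2/1.61×log₁₀(107.03/30.826)
    = 0.040995 × 0.54059 = 0.02216 m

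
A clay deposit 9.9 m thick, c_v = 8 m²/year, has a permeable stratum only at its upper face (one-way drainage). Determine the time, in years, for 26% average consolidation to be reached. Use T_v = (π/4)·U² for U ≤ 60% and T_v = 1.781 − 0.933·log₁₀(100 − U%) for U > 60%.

Drainage path length: H_d = H = 9.9 m (single drainage).
U ≤ 60%: T_v = (π/4)·U² = (π/4)×0.26² = 0.053093.
t = T_v·H_d²/c_v = 0.053093×9.9²/8 = 0.6505 years.

t ≈ 0.65 years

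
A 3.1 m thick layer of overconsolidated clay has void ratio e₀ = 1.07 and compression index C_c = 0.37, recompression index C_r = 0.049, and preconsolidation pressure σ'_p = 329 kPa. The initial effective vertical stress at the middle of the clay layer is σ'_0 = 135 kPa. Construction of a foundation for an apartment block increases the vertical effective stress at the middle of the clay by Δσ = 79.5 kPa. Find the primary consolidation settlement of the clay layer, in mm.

S_c ≈ 14.8 mm

Final effective stress: σ'_f = 135 + 79.5 = 214.5 kPa.
σ'_f = 214.5 ≤ σ'_p = 329 kPa, so the clay remains overconsolidated and only the recompression index applies:
S_c = C_r·H/(1+e₀)·log₁₀(σ'_f/σ'_0) = 0.049×3.1/2.07×log₁₀(214.5/135)
    = 0.073382 × 0.20109 = 0.01476 m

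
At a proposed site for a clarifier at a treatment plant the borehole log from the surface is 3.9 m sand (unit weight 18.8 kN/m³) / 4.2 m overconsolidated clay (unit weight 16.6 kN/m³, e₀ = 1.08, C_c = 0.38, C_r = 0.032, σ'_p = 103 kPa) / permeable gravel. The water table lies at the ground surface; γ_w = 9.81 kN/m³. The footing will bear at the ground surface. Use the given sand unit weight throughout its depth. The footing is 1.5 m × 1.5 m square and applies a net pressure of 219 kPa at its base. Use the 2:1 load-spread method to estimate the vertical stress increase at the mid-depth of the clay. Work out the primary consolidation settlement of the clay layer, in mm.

Mid-depth of clay below the ground surface: z = 3.9 + 4.2/2 = 6 m.
Total vertical stress at mid-clay: σ_v = 18.8×3.9 + 16.6×2.1 = 108.18 kPa.
Pore pressure: u = 9.81×(6 − 0) = 58.86 kPa.
Initial effective stress: σ'_0 = σ_v − u = 108.18 − 58.86 = 49.32 kPa.
Stress increase at mid-clay by the 2:1 spreading method:
Δσ = qBL/((B+z)(L+z)) = 219×1.5×1.5/((1.5+6)(1.5+6)) = 8.76 kPa
Final effective stress: σ'_f = 49.32 + 8.76 = 58.08 kPa.
σ'_f = 58.08 ≤ σ'_p = 103 kPa, so the clay remains overconsolidated and only the recompression index applies:
S_c = C_r·H/(1+e₀)·log₁₀(σ'_f/σ'_0) = 0.032×4.2/2.08×log₁₀(58.08/49.32)
    = 0.064614 × 0.071004 = 0.004588 m

S_c ≈ 4.59 mm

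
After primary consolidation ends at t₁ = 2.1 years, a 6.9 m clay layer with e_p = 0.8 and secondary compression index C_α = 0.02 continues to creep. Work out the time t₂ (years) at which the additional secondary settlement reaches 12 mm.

t₂ ≈ 3.01 years

S_s = C_α·H/(1+e_p)·log₁₀(t₂/t₁) ⇒ log₁₀(t₂/t₁) = S_s·(1+e_p)/(C_α·H).
log₁₀(t₂/t₁) = 0.012 × (1+0.8) / (0.02×6.9) = 0.1565
t₂ = t₁ × 10^0.1565 = 2.1 × 1.434 = 3.011 years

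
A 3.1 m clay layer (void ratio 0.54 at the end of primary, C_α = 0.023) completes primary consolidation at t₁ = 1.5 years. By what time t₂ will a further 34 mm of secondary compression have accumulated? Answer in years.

t₂ ≈ 8.14 years

S_s = C_α·H/(1+e_p)·log₁₀(t₂/t₁) ⇒ log₁₀(t₂/t₁) = S_s·(1+e_p)/(C_α·H).
log₁₀(t₂/t₁) = 0.034 × (1+0.54) / (0.023×3.1) = 0.7344
t₂ = t₁ × 10^0.7344 = 1.5 × 5.425 = 8.137 years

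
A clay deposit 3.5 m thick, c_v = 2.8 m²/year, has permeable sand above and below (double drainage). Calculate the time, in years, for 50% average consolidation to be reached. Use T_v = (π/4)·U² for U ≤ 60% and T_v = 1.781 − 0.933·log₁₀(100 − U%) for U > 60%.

Drainage path length: H_d = H/2 = 1.75 m (double drainage).
U ≤ 60%: T_v = (π/4)·U² = (π/4)×0.5² = 0.19635.
t = T_v·H_d²/c_v = 0.19635×1.75²/2.8 = 0.2148 years.

t ≈ 0.215 years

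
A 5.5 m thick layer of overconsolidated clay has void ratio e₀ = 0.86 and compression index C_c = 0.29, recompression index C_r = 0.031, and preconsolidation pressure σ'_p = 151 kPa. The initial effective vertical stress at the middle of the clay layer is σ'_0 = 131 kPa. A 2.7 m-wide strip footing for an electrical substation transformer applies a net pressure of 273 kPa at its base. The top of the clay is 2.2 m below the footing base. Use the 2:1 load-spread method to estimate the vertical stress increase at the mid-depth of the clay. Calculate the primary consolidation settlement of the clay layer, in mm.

Mid-depth of clay below the footing base: z = 2.2 + 5.5/2 = 4.95 m.
Stress increase at mid-clay by the 2:1 spreading method:
Δσ = qB/(B+z) = 273×2.7/(2.7+4.95) = 96.353 kPa
Final effective stress: σ'_f = 131 + 96.353 = 227.35 kPa.
σ'_f = 227.35 > σ'_p = 151 kPa, so the stress path crosses the preconsolidation pressure — recompression up to σ'_p, then virgin compression beyond:
S_c = H/(1+e₀)·[C_r·log₁₀(σ'_p/σ'_0) + C_c·log₁₀(σ'_f/σ'_p)]
    = 5.5/1.86 × [0.031×log₁₀(151/131) + 0.29×log₁₀(227.35/151)]
    = 2.957 × [0.0019129 + 0.051538] = 0.1581 m

S_c ≈ 158 mm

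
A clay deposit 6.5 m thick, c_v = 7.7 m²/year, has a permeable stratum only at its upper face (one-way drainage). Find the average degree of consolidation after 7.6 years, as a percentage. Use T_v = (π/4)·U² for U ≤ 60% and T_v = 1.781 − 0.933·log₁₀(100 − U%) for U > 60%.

Drainage path length: H_d = H = 6.5 m (single drainage).
T_v = c_v·t/H_d² = 7.7×7.6/6.5² = 1.3851.
T_v = 1.3851 corresponds to the U > 60% branch:
U = 1 − 10^((1.781 − T_v)/0.933)/100 = 0.9734

U ≈ 97.3 %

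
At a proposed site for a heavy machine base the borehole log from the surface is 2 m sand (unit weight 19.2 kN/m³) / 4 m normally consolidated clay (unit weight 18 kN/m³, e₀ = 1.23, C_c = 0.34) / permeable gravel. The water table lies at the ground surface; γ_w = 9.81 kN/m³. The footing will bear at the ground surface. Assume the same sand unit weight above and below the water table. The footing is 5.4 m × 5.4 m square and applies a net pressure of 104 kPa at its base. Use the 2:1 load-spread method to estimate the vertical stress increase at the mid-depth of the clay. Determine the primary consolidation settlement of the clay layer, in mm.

Mid-depth of clay below the ground surface: z = 2 + 4/2 = 4 m.
Total vertical stress at mid-clay: σ_v = 19.2×2 + 18×2 = 74.4 kPa.
Pore pressure: u = 9.81×(4 − 0) = 39.24 kPa.
Initial effective stress: σ'_0 = σ_v − u = 74.4 − 39.24 = 35.16 kPa.
Stress increase at mid-clay by the 2:1 spreading method:
Δσ = qBL/((B+z)(L+z)) = 104×5.4×5.4/((5.4+4)(5.4+4)) = 34.321 kPa
Final effective stress: σ'_f = σ'_0 + Δσ = 35.16 + 34.321 = 69.481 kPa.
Normally consolidated clay, so the full stress increment lies on the virgin compression line:
S_c = C_c·H/(1+e₀)·log₁₀(σ'_f/σ'_0) = 0.34×4/(1+1.23)×log₁₀(69.481/35.16)
    = 0.60987 × 0.29582 = 0.1804 m

S_c ≈ 180 mm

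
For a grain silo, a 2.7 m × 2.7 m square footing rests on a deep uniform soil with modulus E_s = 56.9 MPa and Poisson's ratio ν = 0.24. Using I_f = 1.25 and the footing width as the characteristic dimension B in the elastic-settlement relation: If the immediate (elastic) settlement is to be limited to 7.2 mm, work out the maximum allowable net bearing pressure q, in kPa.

q ≈ 129 kPa

E_s = 56.9 MPa = 56900 kPa.
S_e = q·B·(1−ν²)/E_s · I_f  ⇒  q = S_e·E_s / (B·(1−ν²)·I_f).
q = 0.0072 × 56900 / (2.7 × 0.9424 × 1.25) = 128.8 kPa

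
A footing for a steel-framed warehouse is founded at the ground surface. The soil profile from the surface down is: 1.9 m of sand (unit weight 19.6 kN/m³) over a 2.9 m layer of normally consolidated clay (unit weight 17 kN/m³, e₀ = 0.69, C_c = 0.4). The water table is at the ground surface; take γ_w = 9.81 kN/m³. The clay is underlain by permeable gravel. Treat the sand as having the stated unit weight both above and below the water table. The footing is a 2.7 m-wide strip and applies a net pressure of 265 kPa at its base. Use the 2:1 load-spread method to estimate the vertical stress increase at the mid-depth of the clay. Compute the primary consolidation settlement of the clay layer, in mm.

S_c ≈ 484 mm

Mid-depth of clay below the ground surface: z = 1.9 + 2.9/2 = 3.35 m.
Total vertical stress at mid-clay: σ_v = 19.6×1.9 + 17×1.45 = 61.89 kPa.
Pore pressure: u = 9.81×(3.35 − 0) = 32.864 kPa.
Initial effective stress: σ'_0 = σ_v − u = 61.89 − 32.864 = 29.026 kPa.
Stress increase at mid-clay by the 2:1 spreading method:
Δσ = qB/(B+z) = 265×2.7/(2.7+3.35) = 118.26 kPa
Final effective stress: σ'_f = σ'_0 + Δσ = 29.026 + 118.26 = 147.29 kPa.
Normally consolidated clay, so the full stress increment lies on the virgin compression line:
S_c = C_c·H/(1+e₀)·log₁₀(σ'_f/σ'_0) = 0.4×2.9/(1+0.69)×log₁₀(147.29/29.026)
    = 0.68639 × 0.70539 = 0.4842 m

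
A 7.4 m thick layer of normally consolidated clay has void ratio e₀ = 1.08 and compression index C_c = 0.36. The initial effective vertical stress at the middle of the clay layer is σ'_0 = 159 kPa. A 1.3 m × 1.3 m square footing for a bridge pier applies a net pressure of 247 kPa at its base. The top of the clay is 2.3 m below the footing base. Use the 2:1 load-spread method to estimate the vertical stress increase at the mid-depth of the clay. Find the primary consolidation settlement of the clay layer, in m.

Mid-depth of clay below the footing base: z = 2.3 + 7.4/2 = 6 m.
Stress increase at mid-clay by the 2:1 spreading method:
Δσ = qBL/((B+z)(L+z)) = 247×1.3×1.3/((1.3+6)(1.3+6)) = 7.8332 kPa
Final effective stress: σ'_f = σ'_0 + Δσ = 159 + 7.8332 = 166.83 kPa.
Normally consolidated clay, so the full stress increment lies on the virgin compression line:
S_c = C_c·H/(1+e₀)·log₁₀(σ'_f/σ'_0) = 0.36×7.4/(1+1.08)×log₁₀(166.83/159)
    = 1.2808 × 0.020877 = 0.02674 m

S_c ≈ 0.0267 m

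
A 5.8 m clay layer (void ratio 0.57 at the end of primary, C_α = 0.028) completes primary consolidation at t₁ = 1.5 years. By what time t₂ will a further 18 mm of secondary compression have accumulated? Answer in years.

t₂ ≈ 2.24 years

S_s = C_α·H/(1+e_p)·log₁₀(t₂/t₁) ⇒ log₁₀(t₂/t₁) = S_s·(1+e_p)/(C_α·H).
log₁₀(t₂/t₁) = 0.018 × (1+0.57) / (0.028×5.8) = 0.174
t₂ = t₁ × 10^0.174 = 1.5 × 1.493 = 2.239 years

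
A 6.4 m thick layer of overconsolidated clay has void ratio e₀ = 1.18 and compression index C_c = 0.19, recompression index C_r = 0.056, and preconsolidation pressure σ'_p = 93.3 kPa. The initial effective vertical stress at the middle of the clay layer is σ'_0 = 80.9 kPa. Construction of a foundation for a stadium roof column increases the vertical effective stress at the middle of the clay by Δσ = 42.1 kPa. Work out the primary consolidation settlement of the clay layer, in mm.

Final effective stress: σ'_f = 80.9 + 42.1 = 123 kPa.
σ'_f = 123 > σ'_p = 93.3 kPa, so the stress path crosses the preconsolidation pressure — recompression up to σ'_p, then virgin compression beyond:
S_c = H/(1+e₀)·[C_r·log₁₀(σ'_p/σ'_0) + C_c·log₁₀(σ'_f/σ'_p)]
    = 6.4/2.18 × [0.056×log₁₀(93.3/80.9) + 0.19×log₁₀(123/93.3)]
    = 2.9358 × [0.0034683 + 0.022804] = 0.07713 m

S_c ≈ 77.1 mm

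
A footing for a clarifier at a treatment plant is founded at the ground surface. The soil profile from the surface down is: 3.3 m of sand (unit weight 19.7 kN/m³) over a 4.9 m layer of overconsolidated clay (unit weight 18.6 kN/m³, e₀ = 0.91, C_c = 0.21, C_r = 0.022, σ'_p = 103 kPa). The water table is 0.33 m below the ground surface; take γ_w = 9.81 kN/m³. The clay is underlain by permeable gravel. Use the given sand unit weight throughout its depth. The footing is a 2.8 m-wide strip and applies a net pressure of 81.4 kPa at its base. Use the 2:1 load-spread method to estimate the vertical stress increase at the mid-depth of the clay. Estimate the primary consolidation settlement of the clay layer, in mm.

S_c ≈ 9.35 mm

Mid-depth of clay below the ground surface: z = 3.3 + 4.9/2 = 5.75 m.
Total vertical stress at mid-clay: σ_v = 19.7×3.3 + 18.6×2.45 = 110.58 kPa.
Pore pressure: u = 9.81×(5.75 − 0.33) = 53.17 kPa.
Initial effective stress: σ'_0 = σ_v − u = 110.58 − 53.17 = 57.41 kPa.
Stress increase at mid-clay by the 2:1 spreading method:
Δσ = qB/(B+z) = 81.4×2.8/(2.8+5.75) = 26.657 kPa
Final effective stress: σ'_f = 57.41 + 26.657 = 84.067 kPa.
σ'_f = 84.067 ≤ σ'_p = 103 kPa, so the clay remains overconsolidated and only the recompression index applies:
S_c = C_r·H/(1+e₀)·log₁₀(σ'_f/σ'_0) = 0.022×4.9/1.91×log₁₀(84.067/57.41)
    = 0.056439 × 0.16564 = 0.009349 m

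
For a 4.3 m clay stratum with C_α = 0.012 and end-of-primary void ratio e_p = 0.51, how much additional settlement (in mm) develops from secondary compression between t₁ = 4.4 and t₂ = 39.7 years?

S_s ≈ 32.6 mm

Secondary compression: S_s = C_α·H/(1+e_p)·log₁₀(t₂/t₁)
S_s = 0.012×4.3/(1+0.51)×log₁₀(39.7/4.4)
    = 0.03417 × 0.9553 = 0.03265 m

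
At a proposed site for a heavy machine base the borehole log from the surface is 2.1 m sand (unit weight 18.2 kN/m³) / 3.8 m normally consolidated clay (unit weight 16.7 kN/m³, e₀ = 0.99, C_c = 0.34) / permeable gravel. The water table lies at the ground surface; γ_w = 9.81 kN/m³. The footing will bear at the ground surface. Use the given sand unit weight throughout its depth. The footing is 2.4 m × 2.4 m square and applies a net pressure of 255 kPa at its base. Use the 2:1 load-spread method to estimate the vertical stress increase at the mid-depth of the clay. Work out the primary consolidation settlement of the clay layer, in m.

S_c ≈ 0.218 m

Mid-depth of clay below the ground surface: z = 2.1 + 3.8/2 = 4 m.
Total vertical stress at mid-clay: σ_v = 18.2×2.1 + 16.7×1.9 = 69.95 kPa.
Pore pressure: u = 9.81×(4 − 0) = 39.24 kPa.
Initial effective stress: σ'_0 = σ_v − u = 69.95 − 39.24 = 30.71 kPa.
Stress increase at mid-clay by the 2:1 spreading method:
Δσ = qBL/((B+z)(L+z)) = 255×2.4×2.4/((2.4+4)(2.4+4)) = 35.859 kPa
Final effective stress: σ'_f = σ'_0 + Δσ = 30.71 + 35.859 = 66.569 kPa.
Normally consolidated clay, so the full stress increment lies on the virgin compression line:
S_c = C_c·H/(1+e₀)·log₁₀(σ'_f/σ'_0) = 0.34×3.8/(1+0.99)×log₁₀(66.569/30.71)
    = 0.64925 × 0.33599 = 0.2181 m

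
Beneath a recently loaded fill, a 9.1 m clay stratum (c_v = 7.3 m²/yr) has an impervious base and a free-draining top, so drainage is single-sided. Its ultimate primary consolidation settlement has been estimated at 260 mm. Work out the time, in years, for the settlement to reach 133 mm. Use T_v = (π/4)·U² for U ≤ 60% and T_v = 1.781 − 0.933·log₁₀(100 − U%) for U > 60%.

Drainage path length: H_d = H = 9.1 m (single drainage).
U = S(t)/S_ult = 133/260 = 0.5115.
U ≤ 60%: T_v = (π/4)·U² = (π/4)×0.51154² = 0.20552.
t = T_v·H_d²/c_v = 0.20552×9.1²/7.3 = 2.331 years.

t ≈ 2.33 years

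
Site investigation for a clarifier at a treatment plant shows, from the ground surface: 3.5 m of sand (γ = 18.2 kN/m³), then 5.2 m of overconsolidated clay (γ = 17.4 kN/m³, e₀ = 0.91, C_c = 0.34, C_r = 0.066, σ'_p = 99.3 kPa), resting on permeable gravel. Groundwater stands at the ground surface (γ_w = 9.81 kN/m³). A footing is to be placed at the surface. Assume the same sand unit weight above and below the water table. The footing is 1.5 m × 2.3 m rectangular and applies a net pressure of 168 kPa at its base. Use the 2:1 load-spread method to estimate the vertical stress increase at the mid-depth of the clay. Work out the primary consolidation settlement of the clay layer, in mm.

S_c ≈ 13.2 mm

Mid-depth of clay below the ground surface: z = 3.5 + 5.2/2 = 6.1 m.
Total vertical stress at mid-clay: σ_v = 18.2×3.5 + 17.4×2.6 = 108.94 kPa.
Pore pressure: u = 9.81×(6.1 − 0) = 59.841 kPa.
Initial effective stress: σ'_0 = σ_v − u = 108.94 − 59.841 = 49.099 kPa.
Stress increase at mid-clay by the 2:1 spreading method:
Δσ = qBL/((B+z)(L+z)) = 168×1.5×2.3/((1.5+6.1)(2.3+6.1)) = 9.0789 kPa
Final effective stress: σ'_f = 49.099 + 9.0789 = 58.178 kPa.
σ'_f = 58.178 ≤ σ'_p = 99.3 kPa, so the clay remains overconsolidated and only the recompression index applies:
S_c = C_r·H/(1+e₀)·log₁₀(σ'_f/σ'_0) = 0.066×5.2/1.91×log₁₀(58.178/49.099)
    = 0.17969 × 0.073686 = 0.01324 m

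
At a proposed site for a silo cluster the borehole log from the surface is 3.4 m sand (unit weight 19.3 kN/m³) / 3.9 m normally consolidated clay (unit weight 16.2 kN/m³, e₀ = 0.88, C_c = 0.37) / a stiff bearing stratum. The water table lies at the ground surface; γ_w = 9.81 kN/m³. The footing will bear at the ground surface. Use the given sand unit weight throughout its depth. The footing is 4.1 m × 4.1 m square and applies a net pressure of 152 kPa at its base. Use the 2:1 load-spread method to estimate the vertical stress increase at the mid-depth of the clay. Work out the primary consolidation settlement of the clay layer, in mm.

Mid-depth of clay below the ground surface: z = 3.4 + 3.9/2 = 5.35 m.
Total vertical stress at mid-clay: σ_v = 19.3×3.4 + 16.2×1.95 = 97.21 kPa.
Pore pressure: u = 9.81×(5.35 − 0) = 52.483 kPa.
Initial effective stress: σ'_0 = σ_v − u = 97.21 − 52.483 = 44.727 kPa.
Stress increase at mid-clay by the 2:1 spreading method:
Δσ = qBL/((B+z)(L+z)) = 152×4.1×4.1/((4.1+5.35)(4.1+5.35)) = 28.612 kPa
Final effective stress: σ'_f = σ'_0 + Δσ = 44.727 + 28.612 = 73.339 kPa.
Normally consolidated clay, so the full stress increment lies on the virgin compression line:
S_c = C_c·H/(1+e₀)·log₁₀(σ'_f/σ'_0) = 0.37×3.9/(1+0.88)×log₁₀(73.339/44.727)
    = 0.76755 × 0.21477 = 0.1648 m

S_c ≈ 165 mm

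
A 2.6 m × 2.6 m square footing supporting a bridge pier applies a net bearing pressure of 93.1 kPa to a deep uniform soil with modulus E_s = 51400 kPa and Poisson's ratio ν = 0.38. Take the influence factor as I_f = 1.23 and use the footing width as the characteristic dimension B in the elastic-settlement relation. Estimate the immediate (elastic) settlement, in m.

Immediate (elastic) settlement: S_e = q·B·(1−ν²)/E_s · I_f.
S_e = 93.1 × 2.6 × (1 − 0.38²) / 51400 × 1.23
    = 93.1 × 2.6 × 0.8556 / 51400 × 1.23
    = 0.004956 m

S_e ≈ 0.00496 m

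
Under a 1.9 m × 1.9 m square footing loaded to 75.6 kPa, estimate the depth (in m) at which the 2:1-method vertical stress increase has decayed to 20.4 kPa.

z ≈ 1.76 m

2:1 spreading — at depth z the loaded area has grown by z in each plan dimension:
qB²/(B+z)² = Δσ_z ⇒ z = B(√(q/Δσ_z) − 1) = 1.9×(√(75.6/20.4) − 1) = 1.758 m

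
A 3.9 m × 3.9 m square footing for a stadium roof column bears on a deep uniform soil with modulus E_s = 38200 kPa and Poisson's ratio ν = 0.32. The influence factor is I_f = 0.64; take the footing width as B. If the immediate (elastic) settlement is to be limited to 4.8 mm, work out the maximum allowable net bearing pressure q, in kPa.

S_e = q·B·(1−ν²)/E_s · I_f  ⇒  q = S_e·E_s / (B·(1−ν²)·I_f).
q = 0.0048 × 38200 / (3.9 × 0.8976 × 0.64) = 81.84 kPa

q ≈ 81.8 kPa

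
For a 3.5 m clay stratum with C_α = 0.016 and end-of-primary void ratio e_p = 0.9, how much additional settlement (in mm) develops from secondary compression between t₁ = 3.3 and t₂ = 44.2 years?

S_s ≈ 33.2 mm

Secondary compression: S_s = C_α·H/(1+e_p)·log₁₀(t₂/t₁)
S_s = 0.016×3.5/(1+0.9)×log₁₀(44.2/3.3)
    = 0.02947 × 1.127 = 0.03321 m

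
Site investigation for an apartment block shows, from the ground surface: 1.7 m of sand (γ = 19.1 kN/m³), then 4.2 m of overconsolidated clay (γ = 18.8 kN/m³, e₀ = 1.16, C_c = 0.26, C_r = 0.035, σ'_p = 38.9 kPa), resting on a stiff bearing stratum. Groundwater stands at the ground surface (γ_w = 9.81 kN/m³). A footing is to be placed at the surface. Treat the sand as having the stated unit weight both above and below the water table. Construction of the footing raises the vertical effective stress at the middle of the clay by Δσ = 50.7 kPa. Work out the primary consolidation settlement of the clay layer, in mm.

S_c ≈ 176 mm

Mid-depth of clay below the ground surface: z = 1.7 + 4.2/2 = 3.8 m.
Total vertical stress at mid-clay: σ_v = 19.1×1.7 + 18.8×2.1 = 71.95 kPa.
Pore pressure: u = 9.81×(3.8 − 0) = 37.278 kPa.
Initial effective stress: σ'_0 = σ_v − u = 71.95 − 37.278 = 34.672 kPa.
Final effective stress: σ'_f = 34.672 + 50.7 = 85.372 kPa.
σ'_f = 85.372 > σ'_p = 38.9 kPa, so the stress path crosses the preconsolidation pressure — recompression up to σ'_p, then virgin compression beyond:
S_c = H/(1+e₀)·[C_r·log₁₀(σ'_p/σ'_0) + C_c·log₁₀(σ'_f/σ'_p)]
    = 4.2/2.16 × [0.035×log₁₀(38.9/34.672) + 0.26×log₁₀(85.372/38.9)]
    = 1.9444 × [0.001749 + 0.088755] = 0.176 m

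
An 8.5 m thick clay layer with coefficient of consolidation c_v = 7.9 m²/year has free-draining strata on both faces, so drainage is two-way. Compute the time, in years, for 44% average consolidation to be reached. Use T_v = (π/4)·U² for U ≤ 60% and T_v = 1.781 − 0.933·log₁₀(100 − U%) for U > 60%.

t ≈ 0.348 years

Drainage path length: H_d = H/2 = 4.25 m (double drainage).
U ≤ 60%: T_v = (π/4)·U² = (π/4)×0.44² = 0.15205.
t = T_v·H_d²/c_v = 0.15205×4.25²/7.9 = 0.3476 years.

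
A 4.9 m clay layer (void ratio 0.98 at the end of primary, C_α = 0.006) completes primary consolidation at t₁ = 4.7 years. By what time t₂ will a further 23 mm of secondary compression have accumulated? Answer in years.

S_s = C_α·H/(1+e_p)·log₁₀(t₂/t₁) ⇒ log₁₀(t₂/t₁) = S_s·(1+e_p)/(C_α·H).
log₁₀(t₂/t₁) = 0.023 × (1+0.98) / (0.006×4.9) = 1.549
t₂ = t₁ × 10^1.549 = 4.7 × 35.4 = 166.4 years

t₂ ≈ 166 years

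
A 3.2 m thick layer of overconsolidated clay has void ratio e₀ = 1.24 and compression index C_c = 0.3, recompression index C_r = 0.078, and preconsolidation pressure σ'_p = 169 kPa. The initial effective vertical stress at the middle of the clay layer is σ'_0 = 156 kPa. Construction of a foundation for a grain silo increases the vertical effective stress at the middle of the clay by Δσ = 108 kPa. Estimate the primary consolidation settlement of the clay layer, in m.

S_c ≈ 0.0869 m

Final effective stress: σ'_f = 156 + 108 = 264 kPa.
σ'_f = 264 > σ'_p = 169 kPa, so the stress path crosses the preconsolidation pressure — recompression up to σ'_p, then virgin compression beyond:
S_c = H/(1+e₀)·[C_r·log₁₀(σ'_p/σ'_0) + C_c·log₁₀(σ'_f/σ'_p)]
    = 3.2/2.24 × [0.078×log₁₀(169/156) + 0.3×log₁₀(264/169)]
    = 1.4286 × [0.0027114 + 0.058115] = 0.0869 m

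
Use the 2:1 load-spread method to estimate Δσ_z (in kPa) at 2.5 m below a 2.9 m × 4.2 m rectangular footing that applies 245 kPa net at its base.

Δσ_z ≈ 82.5 kPa

By the 2:1 method the load spreads at 1 horizontal : 2 vertical, so at depth z the loaded area has grown by z in each plan dimension:
Δσ = qBL/((B+z)(L+z)) = 245×2.9×4.2/((2.9+2.5)(4.2+2.5)) = 82.479 kPa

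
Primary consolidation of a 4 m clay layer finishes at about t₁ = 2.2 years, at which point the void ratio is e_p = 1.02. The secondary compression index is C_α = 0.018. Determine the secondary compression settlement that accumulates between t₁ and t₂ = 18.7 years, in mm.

S_s ≈ 33.1 mm

Secondary compression: S_s = C_α·H/(1+e_p)·log₁₀(t₂/t₁)
S_s = 0.018×4/(1+1.02)×log₁₀(18.7/2.2)
    = 0.03564 × 0.9294 = 0.03313 m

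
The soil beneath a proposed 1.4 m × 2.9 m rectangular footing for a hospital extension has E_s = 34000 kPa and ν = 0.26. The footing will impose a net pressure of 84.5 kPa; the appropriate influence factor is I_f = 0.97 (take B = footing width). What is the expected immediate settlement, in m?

Immediate (elastic) settlement: S_e = q·B·(1−ν²)/E_s · I_f.
S_e = 84.5 × 1.4 × (1 − 0.26²) / 34000 × 0.97
    = 84.5 × 1.4 × 0.9324 / 34000 × 0.97
    = 0.003147 m

S_e ≈ 0.00315 m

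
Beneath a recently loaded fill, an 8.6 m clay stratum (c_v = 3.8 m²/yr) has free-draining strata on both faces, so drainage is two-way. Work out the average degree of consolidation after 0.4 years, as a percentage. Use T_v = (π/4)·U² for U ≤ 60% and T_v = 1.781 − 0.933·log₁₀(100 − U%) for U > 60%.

U ≈ 32.4 %

Drainage path length: H_d = H/2 = 4.3 m (double drainage).
T_v = c_v·t/H_d² = 3.8×0.4/4.3² = 0.082207.
T_v = 0.082207 corresponds to the U ≤ 60% branch:
U = √(4T_v/π) = 0.3235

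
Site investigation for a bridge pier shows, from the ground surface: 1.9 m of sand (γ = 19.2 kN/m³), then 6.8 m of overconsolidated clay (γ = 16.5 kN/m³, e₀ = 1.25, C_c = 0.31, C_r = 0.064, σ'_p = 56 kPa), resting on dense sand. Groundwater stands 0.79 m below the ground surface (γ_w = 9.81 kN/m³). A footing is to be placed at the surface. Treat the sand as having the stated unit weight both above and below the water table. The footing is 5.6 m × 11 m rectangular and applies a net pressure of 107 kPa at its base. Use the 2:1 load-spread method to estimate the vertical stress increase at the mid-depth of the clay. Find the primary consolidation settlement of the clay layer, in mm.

S_c ≈ 184 mm

Mid-depth of clay below the ground surface: z = 1.9 + 6.8/2 = 5.3 m.
Total vertical stress at mid-clay: σ_v = 19.2×1.9 + 16.5×3.4 = 92.58 kPa.
Pore pressure: u = 9.81×(5.3 − 0.79) = 44.243 kPa.
Initial effective stress: σ'_0 = σ_v − u = 92.58 − 44.243 = 48.337 kPa.
Stress increase at mid-clay by the 2:1 spreading method:
Δσ = qBL/((B+z)(L+z)) = 107×5.6×11/((5.6+5.3)(11+5.3)) = 37.098 kPa
Final effective stress: σ'_f = 48.337 + 37.098 = 85.435 kPa.
σ'_f = 85.435 > σ'_p = 56 kPa, so the stress path crosses the preconsolidation pressure — recompression up to σ'_p, then virgin compression beyond:
S_c = H/(1+e₀)·[C_r·log₁₀(σ'_p/σ'_0) + C_c·log₁₀(σ'_f/σ'_p)]
    = 6.8/2.25 × [0.064×log₁₀(56/48.337) + 0.31×log₁₀(85.435/56)]
    = 3.0222 × [0.0040901 + 0.056869] = 0.1842 m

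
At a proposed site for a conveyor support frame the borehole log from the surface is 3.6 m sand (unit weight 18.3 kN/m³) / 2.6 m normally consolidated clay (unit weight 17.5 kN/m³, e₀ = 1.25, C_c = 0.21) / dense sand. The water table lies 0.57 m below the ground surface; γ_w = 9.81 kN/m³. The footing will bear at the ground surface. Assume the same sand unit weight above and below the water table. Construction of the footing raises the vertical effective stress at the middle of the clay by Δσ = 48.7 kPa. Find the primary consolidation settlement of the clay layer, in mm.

S_c ≈ 75.9 mm

Mid-depth of clay below the ground surface: z = 3.6 + 2.6/2 = 4.9 m.
Total vertical stress at mid-clay: σ_v = 18.3×3.6 + 17.5×1.3 = 88.63 kPa.
Pore pressure: u = 9.81×(4.9 − 0.57) = 42.477 kPa.
Initial effective stress: σ'_0 = σ_v − u = 88.63 − 42.477 = 46.153 kPa.
Final effective stress: σ'_f = σ'_0 + Δσ = 46.153 + 48.7 = 94.853 kPa.
Normally consolidated clay, so the full stress increment lies on the virgin compression line:
S_c = C_c·H/(1+e₀)·log₁₀(σ'_f/σ'_0) = 0.21×2.6/(1+1.25)×log₁₀(94.853/46.153)
    = 0.24267 × 0.31285 = 0.07592 m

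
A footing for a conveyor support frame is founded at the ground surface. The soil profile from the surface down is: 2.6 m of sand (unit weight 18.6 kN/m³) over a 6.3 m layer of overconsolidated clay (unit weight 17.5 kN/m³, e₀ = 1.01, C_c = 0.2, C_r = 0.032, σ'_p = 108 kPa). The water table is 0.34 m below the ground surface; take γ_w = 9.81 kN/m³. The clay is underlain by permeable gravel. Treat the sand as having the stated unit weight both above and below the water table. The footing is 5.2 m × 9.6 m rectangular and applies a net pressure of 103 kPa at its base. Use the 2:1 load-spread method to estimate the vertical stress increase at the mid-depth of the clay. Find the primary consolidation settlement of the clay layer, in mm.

S_c ≈ 20.7 mm

Mid-depth of clay below the ground surface: z = 2.6 + 6.3/2 = 5.75 m.
Total vertical stress at mid-clay: σ_v = 18.6×2.6 + 17.5×3.15 = 103.49 kPa.
Pore pressure: u = 9.81×(5.75 − 0.34) = 53.072 kPa.
Initial effective stress: σ'_0 = σ_v − u = 103.49 − 53.072 = 50.418 kPa.
Stress increase at mid-clay by the 2:1 spreading method:
Δσ = qBL/((B+z)(L+z)) = 103×5.2×9.6/((5.2+5.75)(9.6+5.75)) = 30.591 kPa
Final effective stress: σ'_f = 50.418 + 30.591 = 81.009 kPa.
σ'_f = 81.009 ≤ σ'_p = 108 kPa, so the clay remains overconsolidated and only the recompression index applies:
S_c = C_r·H/(1+e₀)·log₁₀(σ'_f/σ'_0) = 0.032×6.3/2.01×log₁₀(81.009/50.418)
    = 0.1003 × 0.20595 = 0.02066 m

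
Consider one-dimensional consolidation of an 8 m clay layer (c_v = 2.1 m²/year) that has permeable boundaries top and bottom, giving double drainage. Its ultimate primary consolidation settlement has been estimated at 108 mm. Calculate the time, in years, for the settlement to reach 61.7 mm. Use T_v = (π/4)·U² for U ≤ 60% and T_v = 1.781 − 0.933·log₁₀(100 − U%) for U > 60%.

Drainage path length: H_d = H/2 = 4 m (double drainage).
U = S(t)/S_ult = 61.7/108 = 0.5713.
U ≤ 60%: T_v = (π/4)·U² = (π/4)×0.5713² = 0.25634.
t = T_v·H_d²/c_v = 0.25634×4²/2.1 = 1.953 years.

t ≈ 1.95 years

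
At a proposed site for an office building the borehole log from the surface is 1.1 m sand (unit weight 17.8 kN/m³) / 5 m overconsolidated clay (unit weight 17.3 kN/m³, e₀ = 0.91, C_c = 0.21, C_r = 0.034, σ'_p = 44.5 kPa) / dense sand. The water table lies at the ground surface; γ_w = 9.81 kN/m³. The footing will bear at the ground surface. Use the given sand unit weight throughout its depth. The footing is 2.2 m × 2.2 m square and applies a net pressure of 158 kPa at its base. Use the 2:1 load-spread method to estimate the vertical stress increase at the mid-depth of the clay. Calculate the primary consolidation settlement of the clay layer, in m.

Mid-depth of clay below the ground surface: z = 1.1 + 5/2 = 3.6 m.
Total vertical stress at mid-clay: σ_v = 17.8×1.1 + 17.3×2.5 = 62.83 kPa.
Pore pressure: u = 9.81×(3.6 − 0) = 35.316 kPa.
Initial effective stress: σ'_0 = σ_v − u = 62.83 − 35.316 = 27.514 kPa.
Stress increase at mid-clay by the 2:1 spreading method:
Δσ = qBL/((B+z)(L+z)) = 158×2.2×2.2/((2.2+3.6)(2.2+3.6)) = 22.732 kPa
Final effective stress: σ'_f = 27.514 + 22.732 = 50.246 kPa.
σ'_f = 50.246 > σ'_p = 44.5 kPa, so the stress path crosses the preconsolidation pressure — recompression up to σ'_p, then virgin compression beyond:
S_c = H/(1+e₀)·[C_r·log₁₀(σ'_p/σ'_0) + C_c·log₁₀(σ'_f/σ'_p)]
    = 5/1.91 × [0.034×log₁₀(44.5/27.514) + 0.21×log₁₀(50.246/44.5)]
    = 2.6178 × [0.0070994 + 0.011076] = 0.04758 m

S_c ≈ 0.0476 m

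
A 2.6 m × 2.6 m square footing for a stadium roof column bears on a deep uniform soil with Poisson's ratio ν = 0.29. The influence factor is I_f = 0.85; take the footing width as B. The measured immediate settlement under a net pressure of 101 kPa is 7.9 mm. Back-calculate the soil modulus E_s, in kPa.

E_s ≈ 25900 kPa

S_e = q·B·(1−ν²)/E_s · I_f  ⇒  E_s = q·B·(1−ν²)·I_f / S_e.
E_s = 101 × 2.6 × 0.9159 × 0.85 / 0.0079 = 25880 kPa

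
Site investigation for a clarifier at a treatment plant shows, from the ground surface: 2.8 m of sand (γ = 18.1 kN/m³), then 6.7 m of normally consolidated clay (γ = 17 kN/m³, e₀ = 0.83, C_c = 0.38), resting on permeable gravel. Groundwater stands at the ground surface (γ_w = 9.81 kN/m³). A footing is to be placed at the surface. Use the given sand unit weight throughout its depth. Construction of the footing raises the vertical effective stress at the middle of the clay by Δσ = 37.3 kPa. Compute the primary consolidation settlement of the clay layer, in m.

Mid-depth of clay below the ground surface: z = 2.8 + 6.7/2 = 6.15 m.
Total vertical stress at mid-clay: σ_v = 18.1×2.8 + 17×3.35 = 107.63 kPa.
Pore pressure: u = 9.81×(6.15 − 0) = 60.332 kPa.
Initial effective stress: σ'_0 = σ_v − u = 107.63 − 60.332 = 47.298 kPa.
Final effective stress: σ'_f = σ'_0 + Δσ = 47.298 + 37.3 = 84.598 kPa.
Normally consolidated clay, so the full stress increment lies on the virgin compression line:
S_c = C_c·H/(1+e₀)·log₁₀(σ'_f/σ'_0) = 0.38×6.7/(1+0.83)×log₁₀(84.598/47.298)
    = 1.3913 × 0.25252 = 0.3513 m

S_c ≈ 0.351 m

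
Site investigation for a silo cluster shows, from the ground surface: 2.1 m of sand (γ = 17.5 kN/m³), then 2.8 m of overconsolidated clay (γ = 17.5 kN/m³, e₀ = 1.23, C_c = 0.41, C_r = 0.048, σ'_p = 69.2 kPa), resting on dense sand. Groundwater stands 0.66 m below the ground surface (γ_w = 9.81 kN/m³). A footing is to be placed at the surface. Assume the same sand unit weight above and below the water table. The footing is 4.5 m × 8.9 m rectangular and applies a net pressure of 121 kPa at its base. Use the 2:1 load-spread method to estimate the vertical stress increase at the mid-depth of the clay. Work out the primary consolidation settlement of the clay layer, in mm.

Mid-depth of clay below the ground surface: z = 2.1 + 2.8/2 = 3.5 m.
Total vertical stress at mid-clay: σ_v = 17.5×2.1 + 17.5×1.4 = 61.25 kPa.
Pore pressure: u = 9.81×(3.5 − 0.66) = 27.86 kPa.
Initial effective stress: σ'_0 = σ_v − u = 61.25 − 27.86 = 33.39 kPa.
Stress increase at mid-clay by the 2:1 spreading method:
Δσ = qBL/((B+z)(L+z)) = 121×4.5×8.9/((4.5+3.5)(8.9+3.5)) = 48.851 kPa
Final effective stress: σ'_f = 33.39 + 48.851 = 82.241 kPa.
σ'_f = 82.241 > σ'_p = 69.2 kPa, so the stress path crosses the preconsolidation pressure — recompression up to σ'_p, then virgin compression beyond:
S_c = H/(1+e₀)·[C_r·log₁₀(σ'_p/σ'_0) + C_c·log₁₀(σ'_f/σ'_p)]
    = 2.8/2.23 × [0.048×log₁₀(69.2/33.39) + 0.41×log₁₀(82.241/69.2)]
    = 1.2556 × [0.015192 + 0.030743] = 0.05768 m

S_c ≈ 57.7 mm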